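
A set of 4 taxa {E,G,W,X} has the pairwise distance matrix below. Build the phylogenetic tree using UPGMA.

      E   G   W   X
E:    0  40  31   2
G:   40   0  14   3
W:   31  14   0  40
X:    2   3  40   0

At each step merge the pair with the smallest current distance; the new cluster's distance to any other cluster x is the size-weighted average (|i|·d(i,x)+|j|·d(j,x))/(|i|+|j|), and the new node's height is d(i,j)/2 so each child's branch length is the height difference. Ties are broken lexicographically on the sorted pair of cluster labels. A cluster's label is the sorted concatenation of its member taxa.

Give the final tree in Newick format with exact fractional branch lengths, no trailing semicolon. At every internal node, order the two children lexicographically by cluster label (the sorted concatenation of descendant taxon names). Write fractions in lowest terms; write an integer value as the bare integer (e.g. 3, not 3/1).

step 1: merge (E,X) at d=2; branch lengths E→1, X→1; new cluster EX
  updated: d(EX,G)=43/2, d(EX,W)=71/2
step 2: merge (G,W) at d=14; branch lengths G→7, W→7; new cluster GW
  updated: d(EX,GW)=57/2
step 3: merge (EX,GW) at d=57/2; branch lengths EX→53/4, GW→29/4; new cluster EGWX
final tree: ((E:1,X:1):53/4,(G:7,W:7):29/4)
total length: 73/2

((E:1,X:1):53/4,(G:7,W:7):29/4)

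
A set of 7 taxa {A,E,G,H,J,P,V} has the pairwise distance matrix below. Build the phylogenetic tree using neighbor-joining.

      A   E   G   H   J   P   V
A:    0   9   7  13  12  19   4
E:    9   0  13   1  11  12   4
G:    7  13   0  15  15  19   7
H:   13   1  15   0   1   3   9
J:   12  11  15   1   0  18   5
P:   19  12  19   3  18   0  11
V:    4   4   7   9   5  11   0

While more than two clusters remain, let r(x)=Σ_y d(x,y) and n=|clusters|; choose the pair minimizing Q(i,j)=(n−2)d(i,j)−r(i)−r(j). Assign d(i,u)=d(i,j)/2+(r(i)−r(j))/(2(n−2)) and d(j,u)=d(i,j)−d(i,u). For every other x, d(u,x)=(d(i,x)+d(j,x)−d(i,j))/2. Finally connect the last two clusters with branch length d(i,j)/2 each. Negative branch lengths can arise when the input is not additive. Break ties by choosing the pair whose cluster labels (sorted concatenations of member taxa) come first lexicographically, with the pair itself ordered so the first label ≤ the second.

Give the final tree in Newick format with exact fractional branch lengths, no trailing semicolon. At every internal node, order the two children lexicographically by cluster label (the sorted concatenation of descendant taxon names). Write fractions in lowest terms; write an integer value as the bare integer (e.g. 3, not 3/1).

step 1: merge (H,P) at d=3, Q=-109; branch lengths H→-5/2, P→11/2; new cluster HP
  updated: d(A,HP)=29/2, d(E,HP)=5, d(G,HP)=31/2, d(HP,J)=8, d(HP,V)=17/2
step 2: merge (A,G) at d=7, Q=-76; branch lengths A→17/8, G→39/8; new cluster AG
  updated: d(AG,E)=15/2, d(AG,HP)=23/2, d(AG,J)=10, d(AG,V)=2
step 3: merge (E,HP) at d=5, Q=-91/2; branch lengths E→19/12, HP→41/12; new cluster EHP
  updated: d(AG,EHP)=7, d(EHP,J)=7, d(EHP,V)=15/4
step 4: merge (AG,V) at d=2, Q=-103/4; branch lengths AG→49/16, V→-17/16; new cluster AGV
  updated: d(AGV,EHP)=35/8, d(AGV,J)=13/2
step 5: merge (AGV,EHP) at d=35/8, Q=-143/8; branch lengths AGV→31/16, EHP→39/16; new cluster AEGHPV
  updated: d(AEGHPV,J)=73/16
step 6: merge (AEGHPV,J) at d=73/16; branch lengths AEGHPV→73/32, J→73/32; new cluster AEGHJPV
final tree: ((((A:17/8,G:39/8):49/16,V:-17/16):31/16,(E:19/12,(H:-5/2,P:11/2):41/12):39/16):73/32,J:73/32)
total length: 415/16

((((A:17/8,G:39/8):49/16,V:-17/16):31/16,(E:19/12,(H:-5/2,P:11/2):41/12):39/16):73/32,J:73/32)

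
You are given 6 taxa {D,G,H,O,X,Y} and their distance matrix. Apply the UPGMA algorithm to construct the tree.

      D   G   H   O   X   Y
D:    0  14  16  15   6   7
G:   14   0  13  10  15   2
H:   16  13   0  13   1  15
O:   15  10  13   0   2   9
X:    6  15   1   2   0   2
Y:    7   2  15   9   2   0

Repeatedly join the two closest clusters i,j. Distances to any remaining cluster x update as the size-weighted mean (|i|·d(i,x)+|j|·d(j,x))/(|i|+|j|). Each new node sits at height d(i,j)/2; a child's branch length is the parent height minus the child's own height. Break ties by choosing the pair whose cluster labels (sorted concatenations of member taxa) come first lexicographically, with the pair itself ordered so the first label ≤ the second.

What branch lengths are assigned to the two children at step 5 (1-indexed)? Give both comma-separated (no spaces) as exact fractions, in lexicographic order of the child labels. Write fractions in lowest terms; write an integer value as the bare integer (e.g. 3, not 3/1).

iteration 1: select H,X (d=1); attach at lengths (1/2, 1/2); label the merged cluster HX
  updated: d(D,HX)=11, d(G,HX)=14, d(HX,O)=15/2, d(HX,Y)=17/2
iteration 2: select G,Y (d=2); attach at lengths (1, 1); label the merged cluster GY
  updated: d(D,GY)=21/2, d(GY,HX)=45/4, d(GY,O)=19/2
iteration 3: select HX,O (d=15/2); attach at lengths (13/4, 15/4); label the merged cluster HOX
  updated: d(D,HOX)=37/3, d(GY,HOX)=32/3
iteration 4: select D,GY (d=21/2); attach at lengths (21/4, 17/4); label the merged cluster DGY
  updated: d(DGY,HOX)=101/9
iteration 5: select DGY,HOX (d=101/9); attach at lengths (13/36, 67/36); label the merged cluster DGHOXY
final tree: ((D:21/4,(G:1,Y:1):17/4):13/36,((H:1/2,X:1/2):13/4,O:15/4):67/36)
total length: 391/18

13/36,67/36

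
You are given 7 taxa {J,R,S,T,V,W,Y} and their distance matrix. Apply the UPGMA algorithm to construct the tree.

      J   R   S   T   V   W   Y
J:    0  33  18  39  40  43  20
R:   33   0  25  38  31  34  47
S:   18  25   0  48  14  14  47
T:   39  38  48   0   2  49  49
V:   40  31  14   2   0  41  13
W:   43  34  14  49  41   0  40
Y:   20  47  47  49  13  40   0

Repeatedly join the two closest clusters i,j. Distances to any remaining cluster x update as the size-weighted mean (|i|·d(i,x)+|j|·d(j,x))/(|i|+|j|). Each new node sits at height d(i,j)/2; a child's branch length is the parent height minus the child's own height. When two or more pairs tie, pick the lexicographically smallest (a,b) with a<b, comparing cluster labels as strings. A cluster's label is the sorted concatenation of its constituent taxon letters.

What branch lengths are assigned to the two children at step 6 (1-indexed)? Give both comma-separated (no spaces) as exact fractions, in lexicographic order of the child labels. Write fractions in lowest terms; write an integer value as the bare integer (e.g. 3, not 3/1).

13/12,95/24

step 1: merge (T,V) at d=2; branch lengths T→1, V→1; new cluster TV
  updated: d(J,TV)=79/2, d(R,TV)=69/2, d(S,TV)=31, d(TV,W)=45, d(TV,Y)=31
step 2: merge (S,W) at d=14; branch lengths S→7, W→7; new cluster SW
  updated: d(J,SW)=61/2, d(R,SW)=59/2, d(SW,TV)=38, d(SW,Y)=87/2
step 3: merge (J,Y) at d=20; branch lengths J→10, Y→10; new cluster JY
  updated: d(JY,R)=40, d(JY,SW)=37, d(JY,TV)=141/4
step 4: merge (R,SW) at d=59/2; branch lengths R→59/4, SW→31/4; new cluster RSW
  updated: d(JY,RSW)=38, d(RSW,TV)=221/6
step 5: merge (JY,TV) at d=141/4; branch lengths JY→61/8, TV→133/8; new cluster JTVY
  updated: d(JTVY,RSW)=449/12
step 6: merge (JTVY,RSW) at d=449/12; branch lengths JTVY→13/12, RSW→95/24; new cluster JRSTVWY
final tree: (((J:10,Y:10):61/8,(T:1,V:1):133/8):13/12,(R:59/4,(S:7,W:7):31/4):95/24)
total length: 2107/24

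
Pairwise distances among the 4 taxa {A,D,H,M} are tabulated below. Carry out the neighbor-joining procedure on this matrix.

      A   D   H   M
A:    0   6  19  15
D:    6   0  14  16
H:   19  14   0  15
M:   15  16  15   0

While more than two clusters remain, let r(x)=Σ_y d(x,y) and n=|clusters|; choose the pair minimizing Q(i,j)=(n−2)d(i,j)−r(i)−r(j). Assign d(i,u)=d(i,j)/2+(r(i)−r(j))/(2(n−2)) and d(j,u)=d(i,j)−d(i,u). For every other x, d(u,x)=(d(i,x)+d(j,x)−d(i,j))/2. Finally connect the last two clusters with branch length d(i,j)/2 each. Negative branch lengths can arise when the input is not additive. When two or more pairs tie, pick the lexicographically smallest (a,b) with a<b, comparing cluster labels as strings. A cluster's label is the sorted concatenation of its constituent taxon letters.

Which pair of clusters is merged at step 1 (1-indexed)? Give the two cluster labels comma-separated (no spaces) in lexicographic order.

1. join A+D (d=6, Q=-64) ⇒ AD; edges |A|=4, |D|=2
  updated: d(AD,H)=27/2, d(AD,M)=25/2
2. join AD+H (d=27/2, Q=-41) ⇒ ADH; edges |AD|=11/2, |H|=8
  updated: d(ADH,M)=7
3. join ADH+M (d=7) ⇒ ADHM; edges |ADH|=7/2, |M|=7/2
final tree: (((A:4,D:2):11/2,H:8):7/2,M:7/2)
total length: 53/2

A,D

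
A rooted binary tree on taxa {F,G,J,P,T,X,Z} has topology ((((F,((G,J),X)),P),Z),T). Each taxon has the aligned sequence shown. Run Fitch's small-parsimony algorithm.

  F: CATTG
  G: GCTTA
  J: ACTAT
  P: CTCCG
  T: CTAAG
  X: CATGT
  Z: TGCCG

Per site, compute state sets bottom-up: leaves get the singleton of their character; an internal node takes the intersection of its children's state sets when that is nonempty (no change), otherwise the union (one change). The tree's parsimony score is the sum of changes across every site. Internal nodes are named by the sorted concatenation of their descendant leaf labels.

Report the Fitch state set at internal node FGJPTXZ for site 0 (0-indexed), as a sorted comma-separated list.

[col 0] GJ: children G:{G}, J:{A} ∪→ {A,G}; cost 1
[col 0] GJX: children GJ:{A,G}, X:{C} ∪→ {A,C,G}; cost 1
[col 0] FGJX: children F:{C}, GJX:{A,C,G} ∩→ {C}; cost 0
[col 0] FGJPX: children FGJX:{C}, P:{C} ∩→ {C}; cost 0
[col 0] FGJPXZ: children FGJPX:{C}, Z:{T} ∪→ {C,T}; cost 1
[col 0] FGJPTXZ: children FGJPXZ:{C,T}, T:{C} ∩→ {C}; cost 0
[col 1] GJ: children G:{C}, J:{C} ∩→ {C}; cost 0
[col 1] GJX: children GJ:{C}, X:{A} ∪→ {A,C}; cost 1
[col 1] FGJX: children F:{A}, GJX:{A,C} ∩→ {A}; cost 0
[col 1] FGJPX: children FGJX:{A}, P:{T} ∪→ {A,T}; cost 1
[col 1] FGJPXZ: children FGJPX:{A,T}, Z:{G} ∪→ {A,G,T}; cost 1
[col 1] FGJPTXZ: children FGJPXZ:{A,G,T}, T:{T} ∩→ {T}; cost 0
[col 2] GJ: children G:{T}, J:{T} ∩→ {T}; cost 0
[col 2] GJX: children GJ:{T}, X:{T} ∩→ {T}; cost 0
[col 2] FGJX: children F:{T}, GJX:{T} ∩→ {T}; cost 0
[col 2] FGJPX: children FGJX:{T}, P:{C} ∪→ {C,T}; cost 1
[col 2] FGJPXZ: children FGJPX:{C,T}, Z:{C} ∩→ {C}; cost 0
[col 2] FGJPTXZ: children FGJPXZ:{C}, T:{A} ∪→ {A,C}; cost 1
[col 3] GJ: children G:{T}, J:{A} ∪→ {A,T}; cost 1
[col 3] GJX: children GJ:{A,T}, X:{G} ∪→ {A,G,T}; cost 1
[col 3] FGJX: children F:{T}, GJX:{A,G,T} ∩→ {T}; cost 0
[col 3] FGJPX: children FGJX:{T}, P:{C} ∪→ {C,T}; cost 1
[col 3] FGJPXZ: children FGJPX:{C,T}, Z:{C} ∩→ {C}; cost 0
[col 3] FGJPTXZ: children FGJPXZ:{C}, T:{A} ∪→ {A,C}; cost 1
[col 4] GJ: children G:{A}, J:{T} ∪→ {A,T}; cost 1
[col 4] GJX: children GJ:{A,T}, X:{T} ∩→ {T}; cost 0
[col 4] FGJX: children F:{G}, GJX:{T} ∪→ {G,T}; cost 1
[col 4] FGJPX: children FGJX:{G,T}, P:{G} ∩→ {G}; cost 0
[col 4] FGJPXZ: children FGJPX:{G}, Z:{G} ∩→ {G}; cost 0
[col 4] FGJPTXZ: children FGJPXZ:{G}, T:{G} ∩→ {G}; cost 0
per-site changes: [3, 3, 2, 4, 2]; total = 14

C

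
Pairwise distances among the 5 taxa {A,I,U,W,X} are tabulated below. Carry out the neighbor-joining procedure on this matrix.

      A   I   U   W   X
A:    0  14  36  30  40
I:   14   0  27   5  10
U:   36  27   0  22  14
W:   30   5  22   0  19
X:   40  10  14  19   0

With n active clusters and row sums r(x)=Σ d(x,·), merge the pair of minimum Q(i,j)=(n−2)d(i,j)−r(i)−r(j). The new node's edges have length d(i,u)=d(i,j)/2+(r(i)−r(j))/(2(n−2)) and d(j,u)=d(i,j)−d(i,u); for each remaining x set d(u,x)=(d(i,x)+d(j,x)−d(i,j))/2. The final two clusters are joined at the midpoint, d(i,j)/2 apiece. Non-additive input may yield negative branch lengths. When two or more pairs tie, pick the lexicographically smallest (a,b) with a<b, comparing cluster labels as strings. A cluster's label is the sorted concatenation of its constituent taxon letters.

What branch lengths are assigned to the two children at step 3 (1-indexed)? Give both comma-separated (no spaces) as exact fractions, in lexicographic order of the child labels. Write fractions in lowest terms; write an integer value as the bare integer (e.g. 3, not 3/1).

45/8,69/8

1. join U+X (d=14, Q=-140) ⇒ UX; edges |U|=29/3, |X|=13/3
  updated: d(A,UX)=31, d(I,UX)=23/2, d(UX,W)=27/2
2. join A+I (d=14, Q=-155/2) ⇒ AI; edges |A|=145/8, |I|=-33/8
  updated: d(AI,UX)=57/4, d(AI,W)=21/2
3. join AI+UX (d=57/4, Q=-153/4) ⇒ AIUX; edges |AI|=45/8, |UX|=69/8
  updated: d(AIUX,W)=39/8
4. join AIUX+W (d=39/8) ⇒ AIUWX; edges |AIUX|=39/16, |W|=39/16
final tree: (((A:145/8,I:-33/8):45/8,(U:29/3,X:13/3):69/8):39/16,W:39/16)
total length: 377/8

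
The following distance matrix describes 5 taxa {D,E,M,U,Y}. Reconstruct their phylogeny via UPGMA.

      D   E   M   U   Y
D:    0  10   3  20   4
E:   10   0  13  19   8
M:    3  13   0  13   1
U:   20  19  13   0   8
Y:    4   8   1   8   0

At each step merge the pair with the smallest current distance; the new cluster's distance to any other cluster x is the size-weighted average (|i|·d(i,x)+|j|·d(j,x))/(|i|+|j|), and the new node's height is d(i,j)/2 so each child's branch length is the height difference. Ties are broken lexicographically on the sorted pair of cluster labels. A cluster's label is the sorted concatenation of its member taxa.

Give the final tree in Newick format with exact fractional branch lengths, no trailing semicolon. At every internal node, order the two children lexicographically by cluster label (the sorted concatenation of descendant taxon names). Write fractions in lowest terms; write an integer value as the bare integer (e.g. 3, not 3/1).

iteration 1: select M,Y (d=1); attach at lengths (1/2, 1/2); label the merged cluster MY
  updated: d(D,MY)=7/2, d(E,MY)=21/2, d(MY,U)=21/2
iteration 2: select D,MY (d=7/2); attach at lengths (7/4, 5/4); label the merged cluster DMY
  updated: d(DMY,E)=31/3, d(DMY,U)=41/3
iteration 3: select DMY,E (d=31/3); attach at lengths (41/12, 31/6); label the merged cluster DEMY
  updated: d(DEMY,U)=15
iteration 4: select DEMY,U (d=15); attach at lengths (7/3, 15/2); label the merged cluster DEMUY
final tree: (((D:7/4,(M:1/2,Y:1/2):5/4):41/12,E:31/6):7/3,U:15/2)
total length: 269/12

(((D:7/4,(M:1/2,Y:1/2):5/4):41/12,E:31/6):7/3,U:15/2)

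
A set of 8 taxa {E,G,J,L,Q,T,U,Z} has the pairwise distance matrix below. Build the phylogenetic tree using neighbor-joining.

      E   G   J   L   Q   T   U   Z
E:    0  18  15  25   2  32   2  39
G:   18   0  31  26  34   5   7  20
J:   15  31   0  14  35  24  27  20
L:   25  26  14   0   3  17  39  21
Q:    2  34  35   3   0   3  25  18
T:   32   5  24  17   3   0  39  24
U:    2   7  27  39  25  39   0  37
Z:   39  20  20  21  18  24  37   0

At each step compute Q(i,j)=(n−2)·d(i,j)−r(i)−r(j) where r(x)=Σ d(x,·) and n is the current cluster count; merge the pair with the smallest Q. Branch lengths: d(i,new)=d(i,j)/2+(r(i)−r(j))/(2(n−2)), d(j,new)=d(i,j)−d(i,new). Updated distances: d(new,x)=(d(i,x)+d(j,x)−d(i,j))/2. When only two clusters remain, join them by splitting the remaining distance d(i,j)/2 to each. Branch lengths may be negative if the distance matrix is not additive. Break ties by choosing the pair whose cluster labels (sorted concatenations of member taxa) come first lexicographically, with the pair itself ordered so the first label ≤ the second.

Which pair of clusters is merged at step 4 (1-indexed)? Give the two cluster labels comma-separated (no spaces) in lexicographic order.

step 1: merge (E,U) at d=2, Q=-297; branch lengths E→-31/12, U→55/12; new cluster EU
  updated: d(EU,G)=23/2, d(EU,J)=20, d(EU,L)=31, d(EU,Q)=25/2, d(EU,T)=69/2, d(EU,Z)=37
step 2: merge (EU,G) at d=23/2, Q=-433/2; branch lengths EU→153/20, G→77/20; new cluster EGU
  updated: d(EGU,J)=79/4, d(EGU,L)=91/4, d(EGU,Q)=35/2, d(EGU,T)=14, d(EGU,Z)=91/4
step 3: merge (Q,T) at d=3, Q=-293/2; branch lengths Q→13/16, T→35/16; new cluster QT
  updated: d(EGU,QT)=57/4, d(J,QT)=28, d(L,QT)=17/2, d(QT,Z)=39/2
step 4: merge (L,QT) at d=17/2, Q=-111; branch lengths L→43/12, QT→59/12; new cluster LQT
  updated: d(EGU,LQT)=57/4, d(J,LQT)=67/4, d(LQT,Z)=16
step 5: merge (EGU,LQT) at d=57/4, Q=-301/4; branch lengths EGU→153/16, LQT→75/16; new cluster EGLQTU
  updated: d(EGLQTU,J)=89/8, d(EGLQTU,Z)=49/4
step 6: merge (EGLQTU,J) at d=89/8, Q=-347/8; branch lengths EGLQTU→27/16, J→151/16; new cluster EGJLQTU
  updated: d(EGJLQTU,Z)=169/16
step 7: merge (EGJLQTU,Z) at d=169/16; branch lengths EGJLQTU→169/32, Z→169/32; new cluster EGJLQTUZ
final tree: (((((E:-31/12,U:55/12):153/20,G:77/20):153/16,(L:43/12,(Q:13/16,T:35/16):59/12):75/16):27/16,J:151/16):169/32,Z:169/32)
total length: 975/16

L,QT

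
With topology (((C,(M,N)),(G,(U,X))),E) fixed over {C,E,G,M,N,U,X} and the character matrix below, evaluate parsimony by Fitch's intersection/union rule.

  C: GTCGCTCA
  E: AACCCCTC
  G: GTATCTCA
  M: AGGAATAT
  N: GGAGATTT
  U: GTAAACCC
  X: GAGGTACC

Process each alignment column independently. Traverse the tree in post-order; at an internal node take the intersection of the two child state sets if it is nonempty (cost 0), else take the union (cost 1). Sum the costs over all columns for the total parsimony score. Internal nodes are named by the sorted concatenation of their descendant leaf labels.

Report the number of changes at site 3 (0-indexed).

4

[col 0] MN: children M:{A}, N:{G} ∪→ {A,G}; cost 1
[col 0] CMN: children C:{G}, MN:{A,G} ∩→ {G}; cost 0
[col 0] UX: children U:{G}, X:{G} ∩→ {G}; cost 0
[col 0] GUX: children G:{G}, UX:{G} ∩→ {G}; cost 0
[col 0] CGMNUX: children CMN:{G}, GUX:{G} ∩→ {G}; cost 0
[col 0] CEGMNUX: children CGMNUX:{G}, E:{A} ∪→ {A,G}; cost 1
[col 1] MN: children M:{G}, N:{G} ∩→ {G}; cost 0
[col 1] CMN: children C:{T}, MN:{G} ∪→ {G,T}; cost 1
[col 1] UX: children U:{T}, X:{A} ∪→ {A,T}; cost 1
[col 1] GUX: children G:{T}, UX:{A,T} ∩→ {T}; cost 0
[col 1] CGMNUX: children CMN:{G,T}, GUX:{T} ∩→ {T}; cost 0
[col 1] CEGMNUX: children CGMNUX:{T}, E:{A} ∪→ {A,T}; cost 1
[col 2] MN: children M:{G}, N:{A} ∪→ {A,G}; cost 1
[col 2] CMN: children C:{C}, MN:{A,G} ∪→ {A,C,G}; cost 1
[col 2] UX: children U:{A}, X:{G} ∪→ {A,G}; cost 1
[col 2] GUX: children G:{A}, UX:{A,G} ∩→ {A}; cost 0
[col 2] CGMNUX: children CMN:{A,C,G}, GUX:{A} ∩→ {A}; cost 0
[col 2] CEGMNUX: children CGMNUX:{A}, E:{C} ∪→ {A,C}; cost 1
[col 3] MN: children M:{A}, N:{G} ∪→ {A,G}; cost 1
[col 3] CMN: children C:{G}, MN:{A,G} ∩→ {G}; cost 0
[col 3] UX: children U:{A}, X:{G} ∪→ {A,G}; cost 1
[col 3] GUX: children G:{T}, UX:{A,G} ∪→ {A,G,T}; cost 1
[col 3] CGMNUX: children CMN:{G}, GUX:{A,G,T} ∩→ {G}; cost 0
[col 3] CEGMNUX: children CGMNUX:{G}, E:{C} ∪→ {C,G}; cost 1
[col 4] MN: children M:{A}, N:{A} ∩→ {A}; cost 0
[col 4] CMN: children C:{C}, MN:{A} ∪→ {A,C}; cost 1
[col 4] UX: children U:{A}, X:{T} ∪→ {A,T}; cost 1
[col 4] GUX: children G:{C}, UX:{A,T} ∪→ {A,C,T}; cost 1
[col 4] CGMNUX: children CMN:{A,C}, GUX:{A,C,T} ∩→ {A,C}; cost 0
[col 4] CEGMNUX: children CGMNUX:{A,C}, E:{C} ∩→ {C}; cost 0
[col 5] MN: children M:{T}, N:{T} ∩→ {T}; cost 0
[col 5] CMN: children C:{T}, MN:{T} ∩→ {T}; cost 0
[col 5] UX: children U:{C}, X:{A} ∪→ {A,C}; cost 1
[col 5] GUX: children G:{T}, UX:{A,C} ∪→ {A,C,T}; cost 1
[col 5] CGMNUX: children CMN:{T}, GUX:{A,C,T} ∩→ {T}; cost 0
[col 5] CEGMNUX: children CGMNUX:{T}, E:{C} ∪→ {C,T}; cost 1
[col 6] MN: children M:{A}, N:{T} ∪→ {A,T}; cost 1
[col 6] CMN: children C:{C}, MN:{A,T} ∪→ {A,C,T}; cost 1
[col 6] UX: children U:{C}, X:{C} ∩→ {C}; cost 0
[col 6] GUX: children G:{C}, UX:{C} ∩→ {C}; cost 0
[col 6] CGMNUX: children CMN:{A,C,T}, GUX:{C} ∩→ {C}; cost 0
[col 6] CEGMNUX: children CGMNUX:{C}, E:{T} ∪→ {C,T}; cost 1
[col 7] MN: children M:{T}, N:{T} ∩→ {T}; cost 0
[col 7] CMN: children C:{A}, MN:{T} ∪→ {A,T}; cost 1
[col 7] UX: children U:{C}, X:{C} ∩→ {C}; cost 0
[col 7] GUX: children G:{A}, UX:{C} ∪→ {A,C}; cost 1
[col 7] CGMNUX: children CMN:{A,T}, GUX:{A,C} ∩→ {A}; cost 0
[col 7] CEGMNUX: children CGMNUX:{A}, E:{C} ∪→ {A,C}; cost 1
per-site changes: [2, 3, 4, 4, 3, 3, 3, 3]; total = 25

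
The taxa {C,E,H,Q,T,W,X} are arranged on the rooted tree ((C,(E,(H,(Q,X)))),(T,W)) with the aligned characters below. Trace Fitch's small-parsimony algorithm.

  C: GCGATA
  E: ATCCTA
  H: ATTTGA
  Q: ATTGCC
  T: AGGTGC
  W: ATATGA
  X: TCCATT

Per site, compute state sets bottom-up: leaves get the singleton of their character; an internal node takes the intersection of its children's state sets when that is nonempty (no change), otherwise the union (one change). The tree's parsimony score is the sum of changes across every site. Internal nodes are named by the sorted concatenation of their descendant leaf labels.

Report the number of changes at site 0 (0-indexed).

2

QX@0: {A} ∪ {T} = {A,T} (union, +1)
HQX@0: {A} ∩ {A,T} = {A} (intersection, +0)
EHQX@0: {A} ∩ {A} = {A} (intersection, +0)
CEHQX@0: {G} ∪ {A} = {A,G} (union, +1)
TW@0: {A} ∩ {A} = {A} (intersection, +0)
CEHQTWX@0: {A,G} ∩ {A} = {A} (intersection, +0)
QX@1: {T} ∪ {C} = {C,T} (union, +1)
HQX@1: {T} ∩ {C,T} = {T} (intersection, +0)
EHQX@1: {T} ∩ {T} = {T} (intersection, +0)
CEHQX@1: {C} ∪ {T} = {C,T} (union, +1)
TW@1: {G} ∪ {T} = {G,T} (union, +1)
CEHQTWX@1: {C,T} ∩ {G,T} = {T} (intersection, +0)
QX@2: {T} ∪ {C} = {C,T} (union, +1)
HQX@2: {T} ∩ {C,T} = {T} (intersection, +0)
EHQX@2: {C} ∪ {T} = {C,T} (union, +1)
CEHQX@2: {G} ∪ {C,T} = {C,G,T} (union, +1)
TW@2: {G} ∪ {A} = {A,G} (union, +1)
CEHQTWX@2: {C,G,T} ∩ {A,G} = {G} (intersection, +0)
QX@3: {G} ∪ {A} = {A,G} (union, +1)
HQX@3: {T} ∪ {A,G} = {A,G,T} (union, +1)
EHQX@3: {C} ∪ {A,G,T} = {A,C,G,T} (union, +1)
CEHQX@3: {A} ∩ {A,C,G,T} = {A} (intersection, +0)
TW@3: {T} ∩ {T} = {T} (intersection, +0)
CEHQTWX@3: {A} ∪ {T} = {A,T} (union, +1)
QX@4: {C} ∪ {T} = {C,T} (union, +1)
HQX@4: {G} ∪ {C,T} = {C,G,T} (union, +1)
EHQX@4: {T} ∩ {C,G,T} = {T} (intersection, +0)
CEHQX@4: {T} ∩ {T} = {T} (intersection, +0)
TW@4: {G} ∩ {G} = {G} (intersection, +0)
CEHQTWX@4: {T} ∪ {G} = {G,T} (union, +1)
QX@5: {C} ∪ {T} = {C,T} (union, +1)
HQX@5: {A} ∪ {C,T} = {A,C,T} (union, +1)
EHQX@5: {A} ∩ {A,C,T} = {A} (intersection, +0)
CEHQX@5: {A} ∩ {A} = {A} (intersection, +0)
TW@5: {C} ∪ {A} = {A,C} (union, +1)
CEHQTWX@5: {A} ∩ {A,C} = {A} (intersection, +0)
per-site changes: [2, 3, 4, 4, 3, 3]; total = 19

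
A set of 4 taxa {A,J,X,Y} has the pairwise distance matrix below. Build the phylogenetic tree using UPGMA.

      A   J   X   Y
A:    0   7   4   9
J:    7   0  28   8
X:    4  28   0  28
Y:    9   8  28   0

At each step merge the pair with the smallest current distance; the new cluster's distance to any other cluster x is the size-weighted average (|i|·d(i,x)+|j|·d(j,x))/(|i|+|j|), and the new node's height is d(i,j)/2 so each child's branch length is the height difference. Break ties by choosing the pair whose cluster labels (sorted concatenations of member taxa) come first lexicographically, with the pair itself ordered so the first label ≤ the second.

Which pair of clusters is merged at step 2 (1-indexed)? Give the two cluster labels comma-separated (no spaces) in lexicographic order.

J,Y

1. join A+X (d=4) ⇒ AX; edges |A|=2, |X|=2
  updated: d(AX,J)=35/2, d(AX,Y)=37/2
2. join J+Y (d=8) ⇒ JY; edges |J|=4, |Y|=4
  updated: d(AX,JY)=18
3. join AX+JY (d=18) ⇒ AJXY; edges |AX|=7, |JY|=5
final tree: ((A:2,X:2):7,(J:4,Y:4):5)
total length: 24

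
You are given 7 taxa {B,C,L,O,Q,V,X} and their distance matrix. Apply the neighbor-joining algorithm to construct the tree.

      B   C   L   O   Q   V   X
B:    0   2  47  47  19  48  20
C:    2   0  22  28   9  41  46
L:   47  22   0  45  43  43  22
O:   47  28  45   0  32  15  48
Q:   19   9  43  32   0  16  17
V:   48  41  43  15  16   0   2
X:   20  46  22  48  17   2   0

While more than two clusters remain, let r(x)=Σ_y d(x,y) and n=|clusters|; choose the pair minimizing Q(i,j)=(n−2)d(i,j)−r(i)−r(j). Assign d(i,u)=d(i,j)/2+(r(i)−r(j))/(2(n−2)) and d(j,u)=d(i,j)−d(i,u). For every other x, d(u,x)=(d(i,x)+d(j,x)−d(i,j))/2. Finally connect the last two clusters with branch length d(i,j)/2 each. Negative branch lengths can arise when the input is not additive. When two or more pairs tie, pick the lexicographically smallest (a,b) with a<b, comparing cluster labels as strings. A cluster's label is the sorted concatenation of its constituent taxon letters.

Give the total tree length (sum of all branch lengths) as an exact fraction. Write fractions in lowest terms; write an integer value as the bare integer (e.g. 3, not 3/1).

1215/16

iteration 1: select B,C (d=2, Q=-321); attach at lengths (9/2, -5/2); label the merged cluster BC
  updated: d(BC,L)=67/2, d(BC,O)=73/2, d(BC,Q)=13, d(BC,V)=87/2, d(BC,X)=32
iteration 2: select O,V (d=15, Q=-236); attach at lengths (117/8, 3/8); label the merged cluster OV
  updated: d(BC,OV)=65/2, d(L,OV)=73/2, d(OV,Q)=33/2, d(OV,X)=35/2
iteration 3: select BC,Q (d=13, Q=-323/2); attach at lengths (121/12, 35/12); label the merged cluster BCQ
  updated: d(BCQ,L)=127/4, d(BCQ,OV)=18, d(BCQ,X)=18
iteration 4: select BCQ,OV (d=18, Q=-415/4); attach at lengths (127/16, 161/16); label the merged cluster BCOQV
  updated: d(BCOQV,L)=201/8, d(BCOQV,X)=35/4
iteration 5: select BCOQV,L (d=201/8, Q=-447/8); attach at lengths (95/16, 307/16); label the merged cluster BCLOQV
  updated: d(BCLOQV,X)=45/16
iteration 6: select BCLOQV,X (d=45/16); attach at lengths (45/32, 45/32); label the merged cluster BCLOQVX
final tree: (((((B:9/2,C:-5/2):121/12,Q:35/12):127/16,(O:117/8,V:3/8):161/16):95/16,L:307/16):45/32,X:45/32)
total length: 1215/16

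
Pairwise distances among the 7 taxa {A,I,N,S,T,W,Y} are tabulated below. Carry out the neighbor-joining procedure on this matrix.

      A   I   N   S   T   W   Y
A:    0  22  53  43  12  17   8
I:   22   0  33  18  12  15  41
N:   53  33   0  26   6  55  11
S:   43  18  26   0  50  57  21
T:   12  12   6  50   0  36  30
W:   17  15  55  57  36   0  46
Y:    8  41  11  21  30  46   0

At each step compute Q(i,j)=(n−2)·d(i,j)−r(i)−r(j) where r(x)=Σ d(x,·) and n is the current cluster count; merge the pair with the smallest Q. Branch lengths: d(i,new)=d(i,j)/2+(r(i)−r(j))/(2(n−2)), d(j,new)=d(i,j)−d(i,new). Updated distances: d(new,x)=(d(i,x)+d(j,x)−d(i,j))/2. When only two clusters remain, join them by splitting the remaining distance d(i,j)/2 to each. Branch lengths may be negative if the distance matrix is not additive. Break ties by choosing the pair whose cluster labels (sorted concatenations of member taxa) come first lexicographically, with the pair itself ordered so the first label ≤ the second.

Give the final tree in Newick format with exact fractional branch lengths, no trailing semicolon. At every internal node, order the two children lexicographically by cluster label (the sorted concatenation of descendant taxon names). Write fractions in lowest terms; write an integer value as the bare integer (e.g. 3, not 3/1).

((((A:9/2,(I:-1/4,W:61/4):15/2):35/4,(N:34/5,T:-4/5):47/4):4,S:37/2):5/4,Y:5/4)

iteration 1: select N,T (d=6, Q=-300); attach at lengths (34/5, -4/5); label the merged cluster NT
  updated: d(A,NT)=59/2, d(I,NT)=39/2, d(NT,S)=35, d(NT,W)=85/2, d(NT,Y)=35/2
iteration 2: select I,W (d=15, Q=-233); attach at lengths (-1/4, 61/4); label the merged cluster IW
  updated: d(A,IW)=12, d(IW,NT)=47/2, d(IW,S)=30, d(IW,Y)=36
iteration 3: select A,IW (d=12, Q=-158); attach at lengths (9/2, 15/2); label the merged cluster AIW
  updated: d(AIW,NT)=41/2, d(AIW,S)=61/2, d(AIW,Y)=16
iteration 4: select AIW,NT (d=41/2, Q=-99); attach at lengths (35/4, 47/4); label the merged cluster AINTW
  updated: d(AINTW,S)=45/2, d(AINTW,Y)=13/2
iteration 5: select AINTW,S (d=45/2, Q=-50); attach at lengths (4, 37/2); label the merged cluster AINSTW
  updated: d(AINSTW,Y)=5/2
iteration 6: select AINSTW,Y (d=5/2); attach at lengths (5/4, 5/4); label the merged cluster AINSTWY
final tree: ((((A:9/2,(I:-1/4,W:61/4):15/2):35/4,(N:34/5,T:-4/5):47/4):4,S:37/2):5/4,Y:5/4)
total length: 157/2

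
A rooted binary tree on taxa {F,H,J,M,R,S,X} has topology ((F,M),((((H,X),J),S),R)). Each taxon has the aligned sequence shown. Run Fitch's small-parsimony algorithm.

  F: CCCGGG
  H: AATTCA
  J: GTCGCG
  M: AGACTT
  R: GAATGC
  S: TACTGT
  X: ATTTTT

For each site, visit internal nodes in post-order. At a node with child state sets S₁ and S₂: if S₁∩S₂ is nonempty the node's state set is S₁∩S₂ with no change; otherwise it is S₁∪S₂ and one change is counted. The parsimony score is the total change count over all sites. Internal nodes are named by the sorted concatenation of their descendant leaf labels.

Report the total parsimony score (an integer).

21

[col 0] FM: children F:{C}, M:{A} ∪→ {A,C}; cost 1
[col 0] HX: children H:{A}, X:{A} ∩→ {A}; cost 0
[col 0] HJX: children HX:{A}, J:{G} ∪→ {A,G}; cost 1
[col 0] HJSX: children HJX:{A,G}, S:{T} ∪→ {A,G,T}; cost 1
[col 0] HJRSX: children HJSX:{A,G,T}, R:{G} ∩→ {G}; cost 0
[col 0] FHJMRSX: children FM:{A,C}, HJRSX:{G} ∪→ {A,C,G}; cost 1
[col 1] FM: children F:{C}, M:{G} ∪→ {C,G}; cost 1
[col 1] HX: children H:{A}, X:{T} ∪→ {A,T}; cost 1
[col 1] HJX: children HX:{A,T}, J:{T} ∩→ {T}; cost 0
[col 1] HJSX: children HJX:{T}, S:{A} ∪→ {A,T}; cost 1
[col 1] HJRSX: children HJSX:{A,T}, R:{A} ∩→ {A}; cost 0
[col 1] FHJMRSX: children FM:{C,G}, HJRSX:{A} ∪→ {A,C,G}; cost 1
[col 2] FM: children F:{C}, M:{A} ∪→ {A,C}; cost 1
[col 2] HX: children H:{T}, X:{T} ∩→ {T}; cost 0
[col 2] HJX: children HX:{T}, J:{C} ∪→ {C,T}; cost 1
[col 2] HJSX: children HJX:{C,T}, S:{C} ∩→ {C}; cost 0
[col 2] HJRSX: children HJSX:{C}, R:{A} ∪→ {A,C}; cost 1
[col 2] FHJMRSX: children FM:{A,C}, HJRSX:{A,C} ∩→ {A,C}; cost 0
[col 3] FM: children F:{G}, M:{C} ∪→ {C,G}; cost 1
[col 3] HX: children H:{T}, X:{T} ∩→ {T}; cost 0
[col 3] HJX: children HX:{T}, J:{G} ∪→ {G,T}; cost 1
[col 3] HJSX: children HJX:{G,T}, S:{T} ∩→ {T}; cost 0
[col 3] HJRSX: children HJSX:{T}, R:{T} ∩→ {T}; cost 0
[col 3] FHJMRSX: children FM:{C,G}, HJRSX:{T} ∪→ {C,G,T}; cost 1
[col 4] FM: children F:{G}, M:{T} ∪→ {G,T}; cost 1
[col 4] HX: children H:{C}, X:{T} ∪→ {C,T}; cost 1
[col 4] HJX: children HX:{C,T}, J:{C} ∩→ {C}; cost 0
[col 4] HJSX: children HJX:{C}, S:{G} ∪→ {C,G}; cost 1
[col 4] HJRSX: children HJSX:{C,G}, R:{G} ∩→ {G}; cost 0
[col 4] FHJMRSX: children FM:{G,T}, HJRSX:{G} ∩→ {G}; cost 0
[col 5] FM: children F:{G}, M:{T} ∪→ {G,T}; cost 1
[col 5] HX: children H:{A}, X:{T} ∪→ {A,T}; cost 1
[col 5] HJX: children HX:{A,T}, J:{G} ∪→ {A,G,T}; cost 1
[col 5] HJSX: children HJX:{A,G,T}, S:{T} ∩→ {T}; cost 0
[col 5] HJRSX: children HJSX:{T}, R:{C} ∪→ {C,T}; cost 1
[col 5] FHJMRSX: children FM:{G,T}, HJRSX:{C,T} ∩→ {T}; cost 0
per-site changes: [4, 4, 3, 3, 3, 4]; total = 21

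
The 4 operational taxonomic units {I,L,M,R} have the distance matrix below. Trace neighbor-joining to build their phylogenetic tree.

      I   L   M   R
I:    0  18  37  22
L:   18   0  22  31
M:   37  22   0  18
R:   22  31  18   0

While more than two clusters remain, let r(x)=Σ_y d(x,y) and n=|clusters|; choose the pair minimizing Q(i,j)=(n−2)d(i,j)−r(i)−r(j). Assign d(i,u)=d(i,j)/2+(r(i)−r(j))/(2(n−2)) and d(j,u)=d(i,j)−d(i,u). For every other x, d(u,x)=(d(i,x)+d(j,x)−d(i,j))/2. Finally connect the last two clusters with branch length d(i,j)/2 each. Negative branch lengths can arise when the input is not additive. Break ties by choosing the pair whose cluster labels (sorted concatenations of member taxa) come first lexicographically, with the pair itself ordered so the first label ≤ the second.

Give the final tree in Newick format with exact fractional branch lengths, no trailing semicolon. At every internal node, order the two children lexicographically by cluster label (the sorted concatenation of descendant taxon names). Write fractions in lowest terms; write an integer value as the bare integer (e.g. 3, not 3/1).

(((I:21/2,L:15/2):10,M:21/2):15/4,R:15/4)

iteration 1: select I,L (d=18, Q=-112); attach at lengths (21/2, 15/2); label the merged cluster IL
  updated: d(IL,M)=41/2, d(IL,R)=35/2
iteration 2: select IL,M (d=41/2, Q=-56); attach at lengths (10, 21/2); label the merged cluster ILM
  updated: d(ILM,R)=15/2
iteration 3: select ILM,R (d=15/2); attach at lengths (15/4, 15/4); label the merged cluster ILMR
final tree: (((I:21/2,L:15/2):10,M:21/2):15/4,R:15/4)
total length: 46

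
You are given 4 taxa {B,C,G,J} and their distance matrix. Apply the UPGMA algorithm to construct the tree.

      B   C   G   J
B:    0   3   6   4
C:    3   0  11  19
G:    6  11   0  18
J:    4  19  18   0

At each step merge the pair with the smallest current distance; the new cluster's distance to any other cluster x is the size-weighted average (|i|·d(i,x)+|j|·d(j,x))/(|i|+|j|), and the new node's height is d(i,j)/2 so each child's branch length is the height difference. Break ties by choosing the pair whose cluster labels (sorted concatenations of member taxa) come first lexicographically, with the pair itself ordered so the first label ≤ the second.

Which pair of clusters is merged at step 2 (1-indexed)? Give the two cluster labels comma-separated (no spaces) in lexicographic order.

1. join B+C (d=3) ⇒ BC; edges |B|=3/2, |C|=3/2
  updated: d(BC,G)=17/2, d(BC,J)=23/2
2. join BC+G (d=17/2) ⇒ BCG; edges |BC|=11/4, |G|=17/4
  updated: d(BCG,J)=41/3
3. join BCG+J (d=41/3) ⇒ BCGJ; edges |BCG|=31/12, |J|=41/6
final tree: (((B:3/2,C:3/2):11/4,G:17/4):31/12,J:41/6)
total length: 233/12

BC,G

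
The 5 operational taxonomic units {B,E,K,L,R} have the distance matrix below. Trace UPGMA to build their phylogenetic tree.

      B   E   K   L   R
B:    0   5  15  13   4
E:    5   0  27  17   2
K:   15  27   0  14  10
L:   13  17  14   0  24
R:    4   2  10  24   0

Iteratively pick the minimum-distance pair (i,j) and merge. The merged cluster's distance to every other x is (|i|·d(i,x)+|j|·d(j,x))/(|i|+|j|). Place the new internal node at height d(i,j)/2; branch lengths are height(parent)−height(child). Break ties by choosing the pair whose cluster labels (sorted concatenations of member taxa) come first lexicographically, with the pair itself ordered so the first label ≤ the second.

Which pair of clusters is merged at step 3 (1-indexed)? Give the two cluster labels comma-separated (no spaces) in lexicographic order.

iteration 1: select E,R (d=2); attach at lengths (1, 1); label the merged cluster ER
  updated: d(B,ER)=9/2, d(ER,K)=37/2, d(ER,L)=41/2
iteration 2: select B,ER (d=9/2); attach at lengths (9/4, 5/4); label the merged cluster BER
  updated: d(BER,K)=52/3, d(BER,L)=18
iteration 3: select K,L (d=14); attach at lengths (7, 7); label the merged cluster KL
  updated: d(BER,KL)=53/3
iteration 4: select BER,KL (d=53/3); attach at lengths (79/12, 11/6); label the merged cluster BEKLR
final tree: ((B:9/4,(E:1,R:1):5/4):79/12,(K:7,L:7):11/6)
total length: 335/12

K,L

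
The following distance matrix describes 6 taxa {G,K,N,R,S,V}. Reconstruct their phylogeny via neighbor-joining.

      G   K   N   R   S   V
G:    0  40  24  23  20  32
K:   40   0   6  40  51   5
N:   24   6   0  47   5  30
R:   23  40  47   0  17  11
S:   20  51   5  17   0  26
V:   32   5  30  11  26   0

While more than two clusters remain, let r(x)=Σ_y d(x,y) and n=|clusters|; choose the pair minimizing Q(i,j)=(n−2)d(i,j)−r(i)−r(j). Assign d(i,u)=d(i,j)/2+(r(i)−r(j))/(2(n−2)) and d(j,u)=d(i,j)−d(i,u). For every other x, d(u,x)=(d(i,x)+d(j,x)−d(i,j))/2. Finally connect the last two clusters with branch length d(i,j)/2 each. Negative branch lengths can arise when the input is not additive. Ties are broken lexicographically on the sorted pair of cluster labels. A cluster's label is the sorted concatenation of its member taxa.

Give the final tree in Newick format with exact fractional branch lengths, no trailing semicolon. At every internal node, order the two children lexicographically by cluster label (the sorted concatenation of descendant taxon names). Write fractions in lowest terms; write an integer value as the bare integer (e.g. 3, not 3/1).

1. join K+N (d=6, Q=-230) ⇒ KN; edges |K|=27/4, |N|=-3/4
  updated: d(G,KN)=29, d(KN,R)=81/2, d(KN,S)=25, d(KN,V)=29/2
2. join KN+V (d=29/2, Q=-149) ⇒ KNV; edges |KN|=23/2, |V|=3
  updated: d(G,KNV)=93/4, d(KNV,R)=37/2, d(KNV,S)=73/4
3. join G+S (d=20, Q=-163/2) ⇒ GS; edges |G|=51/4, |S|=29/4
  updated: d(GS,KNV)=43/4, d(GS,R)=10
4. join GS+KNV (d=43/4, Q=-157/4) ⇒ GKNSV; edges |GS|=9/8, |KNV|=77/8
  updated: d(GKNSV,R)=71/8
5. join GKNSV+R (d=71/8) ⇒ GKNRSV; edges |GKNSV|=71/16, |R|=71/16
final tree: (((G:51/4,S:29/4):9/8,((K:27/4,N:-3/4):23/2,V:3):77/8):71/16,R:71/16)
total length: 481/8

(((G:51/4,S:29/4):9/8,((K:27/4,N:-3/4):23/2,V:3):77/8):71/16,R:71/16)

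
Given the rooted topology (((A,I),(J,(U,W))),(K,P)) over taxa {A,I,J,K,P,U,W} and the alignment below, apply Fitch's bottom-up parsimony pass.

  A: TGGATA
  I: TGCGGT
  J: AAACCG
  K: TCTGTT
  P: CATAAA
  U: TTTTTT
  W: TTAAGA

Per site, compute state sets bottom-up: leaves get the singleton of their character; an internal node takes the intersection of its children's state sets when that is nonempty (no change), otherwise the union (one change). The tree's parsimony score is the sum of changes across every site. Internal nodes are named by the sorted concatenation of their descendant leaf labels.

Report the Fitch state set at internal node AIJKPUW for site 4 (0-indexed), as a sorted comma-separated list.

AI@0: {T} ∩ {T} = {T} (intersection, +0)
UW@0: {T} ∩ {T} = {T} (intersection, +0)
JUW@0: {A} ∪ {T} = {A,T} (union, +1)
AIJUW@0: {T} ∩ {A,T} = {T} (intersection, +0)
KP@0: {T} ∪ {C} = {C,T} (union, +1)
AIJKPUW@0: {T} ∩ {C,T} = {T} (intersection, +0)
AI@1: {G} ∩ {G} = {G} (intersection, +0)
UW@1: {T} ∩ {T} = {T} (intersection, +0)
JUW@1: {A} ∪ {T} = {A,T} (union, +1)
AIJUW@1: {G} ∪ {A,T} = {A,G,T} (union, +1)
KP@1: {C} ∪ {A} = {A,C} (union, +1)
AIJKPUW@1: {A,G,T} ∩ {A,C} = {A} (intersection, +0)
AI@2: {G} ∪ {C} = {C,G} (union, +1)
UW@2: {T} ∪ {A} = {A,T} (union, +1)
JUW@2: {A} ∩ {A,T} = {A} (intersection, +0)
AIJUW@2: {C,G} ∪ {A} = {A,C,G} (union, +1)
KP@2: {T} ∩ {T} = {T} (intersection, +0)
AIJKPUW@2: {A,C,G} ∪ {T} = {A,C,G,T} (union, +1)
AI@3: {A} ∪ {G} = {A,G} (union, +1)
UW@3: {T} ∪ {A} = {A,T} (union, +1)
JUW@3: {C} ∪ {A,T} = {A,C,T} (union, +1)
AIJUW@3: {A,G} ∩ {A,C,T} = {A} (intersection, +0)
KP@3: {G} ∪ {A} = {A,G} (union, +1)
AIJKPUW@3: {A} ∩ {A,G} = {A} (intersection, +0)
AI@4: {T} ∪ {G} = {G,T} (union, +1)
UW@4: {T} ∪ {G} = {G,T} (union, +1)
JUW@4: {C} ∪ {G,T} = {C,G,T} (union, +1)
AIJUW@4: {G,T} ∩ {C,G,T} = {G,T} (intersection, +0)
KP@4: {T} ∪ {A} = {A,T} (union, +1)
AIJKPUW@4: {G,T} ∩ {A,T} = {T} (intersection, +0)
AI@5: {A} ∪ {T} = {A,T} (union, +1)
UW@5: {T} ∪ {A} = {A,T} (union, +1)
JUW@5: {G} ∪ {A,T} = {A,G,T} (union, +1)
AIJUW@5: {A,T} ∩ {A,G,T} = {A,T} (intersection, +0)
KP@5: {T} ∪ {A} = {A,T} (union, +1)
AIJKPUW@5: {A,T} ∩ {A,T} = {A,T} (intersection, +0)
per-site changes: [2, 3, 4, 4, 4, 4]; total = 21

T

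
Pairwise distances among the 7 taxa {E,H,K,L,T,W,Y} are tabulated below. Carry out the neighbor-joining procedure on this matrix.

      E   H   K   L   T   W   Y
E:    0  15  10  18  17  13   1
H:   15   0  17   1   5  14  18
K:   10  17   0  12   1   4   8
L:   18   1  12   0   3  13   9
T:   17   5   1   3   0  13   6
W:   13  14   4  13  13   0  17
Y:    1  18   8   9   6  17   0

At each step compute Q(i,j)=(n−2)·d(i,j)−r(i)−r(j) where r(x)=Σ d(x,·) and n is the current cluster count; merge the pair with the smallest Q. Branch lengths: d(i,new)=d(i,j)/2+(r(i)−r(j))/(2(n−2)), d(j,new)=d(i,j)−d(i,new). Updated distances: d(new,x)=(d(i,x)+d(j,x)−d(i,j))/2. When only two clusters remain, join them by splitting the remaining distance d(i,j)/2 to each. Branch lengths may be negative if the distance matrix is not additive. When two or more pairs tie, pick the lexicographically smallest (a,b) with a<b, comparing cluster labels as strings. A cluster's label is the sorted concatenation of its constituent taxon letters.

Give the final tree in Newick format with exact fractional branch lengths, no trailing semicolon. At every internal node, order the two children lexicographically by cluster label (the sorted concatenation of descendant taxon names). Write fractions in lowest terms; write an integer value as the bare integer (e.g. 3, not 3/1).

1. join E+Y (d=1, Q=-128) ⇒ EY; edges |E|=2, |Y|=-1
  updated: d(EY,H)=16, d(EY,K)=17/2, d(EY,L)=13, d(EY,T)=11, d(EY,W)=29/2
2. join H+L (d=1, Q=-91) ⇒ HL; edges |H|=15/8, |L|=-7/8
  updated: d(EY,HL)=14, d(HL,K)=14, d(HL,T)=7/2, d(HL,W)=13
3. join HL+T (d=7/2, Q=-125/2) ⇒ HLT; edges |HL|=53/12, |T|=-11/12
  updated: d(EY,HLT)=43/4, d(HLT,K)=23/4, d(HLT,W)=45/4
4. join EY+HLT (d=43/4, Q=-40) ⇒ EHLTY; edges |EY|=55/8, |HLT|=31/8
  updated: d(EHLTY,K)=7/4, d(EHLTY,W)=15/2
5. join EHLTY+K (d=7/4, Q=-53/4) ⇒ EHKLTY; edges |EHLTY|=21/8, |K|=-7/8
  updated: d(EHKLTY,W)=39/8
6. join EHKLTY+W (d=39/8) ⇒ EHKLTWY; edges |EHKLTY|=39/16, |W|=39/16
final tree: ((((E:2,Y:-1):55/8,((H:15/8,L:-7/8):53/12,T:-11/12):31/8):21/8,K:-7/8):39/16,W:39/16)
total length: 183/8

((((E:2,Y:-1):55/8,((H:15/8,L:-7/8):53/12,T:-11/12):31/8):21/8,K:-7/8):39/16,W:39/16)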